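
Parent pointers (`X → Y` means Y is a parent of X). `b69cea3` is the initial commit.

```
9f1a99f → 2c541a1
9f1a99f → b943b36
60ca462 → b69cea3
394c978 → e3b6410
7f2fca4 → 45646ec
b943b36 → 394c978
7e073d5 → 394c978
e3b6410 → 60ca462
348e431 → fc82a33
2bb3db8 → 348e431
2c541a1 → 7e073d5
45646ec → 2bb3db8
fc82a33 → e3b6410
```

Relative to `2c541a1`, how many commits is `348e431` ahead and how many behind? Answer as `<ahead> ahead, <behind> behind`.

2 ahead, 3 behind

Reachable from 348e431: {348e431, 60ca462, b69cea3, e3b6410, fc82a33}.
Reachable from 2c541a1: {2c541a1, 394c978, 60ca462, 7e073d5, b69cea3, e3b6410}.
Only in 348e431's history (ahead): {348e431, fc82a33} — 2.
Only in 2c541a1's history (behind): {2c541a1, 394c978, 7e073d5} — 3.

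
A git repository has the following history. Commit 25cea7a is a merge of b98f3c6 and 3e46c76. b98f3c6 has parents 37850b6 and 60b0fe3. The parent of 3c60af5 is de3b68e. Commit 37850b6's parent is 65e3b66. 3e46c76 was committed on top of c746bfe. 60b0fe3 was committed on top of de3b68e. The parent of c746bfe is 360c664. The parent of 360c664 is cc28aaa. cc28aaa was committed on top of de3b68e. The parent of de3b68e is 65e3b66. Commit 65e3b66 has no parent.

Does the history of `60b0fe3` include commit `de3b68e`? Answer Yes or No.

Yes

Ancestors of 60b0fe3 (commits reachable by following parents): {60b0fe3, 65e3b66, de3b68e}.
de3b68e is in that set, so it is an ancestor of 60b0fe3.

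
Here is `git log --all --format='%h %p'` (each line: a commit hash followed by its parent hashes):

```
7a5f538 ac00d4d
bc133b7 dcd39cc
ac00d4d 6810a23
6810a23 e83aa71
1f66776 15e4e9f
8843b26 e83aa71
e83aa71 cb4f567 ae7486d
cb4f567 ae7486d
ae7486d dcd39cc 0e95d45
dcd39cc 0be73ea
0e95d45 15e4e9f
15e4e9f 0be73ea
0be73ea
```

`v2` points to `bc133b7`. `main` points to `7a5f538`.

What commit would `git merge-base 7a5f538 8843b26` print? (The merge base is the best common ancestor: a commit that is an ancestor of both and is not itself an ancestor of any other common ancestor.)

Ancestors of 7a5f538: {0be73ea, 0e95d45, 15e4e9f, 6810a23, 7a5f538, ac00d4d, ae7486d, cb4f567, dcd39cc, e83aa71}.
Ancestors of 8843b26: {0be73ea, 0e95d45, 15e4e9f, 8843b26, ae7486d, cb4f567, dcd39cc, e83aa71}.
Common ancestors: {0be73ea, 0e95d45, 15e4e9f, ae7486d, cb4f567, dcd39cc, e83aa71}.
Among these, e83aa71 is not an ancestor of any other common ancestor — it is the merge base.

e83aa71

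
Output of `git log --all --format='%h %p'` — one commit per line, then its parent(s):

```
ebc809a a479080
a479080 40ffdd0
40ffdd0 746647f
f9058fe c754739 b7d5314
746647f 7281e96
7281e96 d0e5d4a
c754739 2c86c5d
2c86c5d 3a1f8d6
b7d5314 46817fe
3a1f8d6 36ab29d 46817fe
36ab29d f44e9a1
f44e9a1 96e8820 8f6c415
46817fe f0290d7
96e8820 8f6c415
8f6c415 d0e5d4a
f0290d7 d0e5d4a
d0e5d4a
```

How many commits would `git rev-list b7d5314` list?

4

Walking parent pointers from b7d5314: reachable set = {46817fe, b7d5314, d0e5d4a, f0290d7}.
That is 4 commits.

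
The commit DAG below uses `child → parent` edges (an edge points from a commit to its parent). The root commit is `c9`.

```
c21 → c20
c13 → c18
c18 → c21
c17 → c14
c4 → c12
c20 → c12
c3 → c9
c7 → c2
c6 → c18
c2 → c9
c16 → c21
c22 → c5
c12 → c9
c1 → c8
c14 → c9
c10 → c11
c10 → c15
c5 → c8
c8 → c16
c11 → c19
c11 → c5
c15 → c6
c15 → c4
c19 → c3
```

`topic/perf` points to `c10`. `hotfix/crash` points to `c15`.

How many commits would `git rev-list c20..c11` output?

Reachable from c11: {c11, c12, c16, c19, c20, c21, c3, c5, c8, c9}.
Reachable from c20: {c12, c20, c9}.
In c11's history but not c20's: {c11, c16, c19, c21, c3, c5, c8} — 7 commits.

7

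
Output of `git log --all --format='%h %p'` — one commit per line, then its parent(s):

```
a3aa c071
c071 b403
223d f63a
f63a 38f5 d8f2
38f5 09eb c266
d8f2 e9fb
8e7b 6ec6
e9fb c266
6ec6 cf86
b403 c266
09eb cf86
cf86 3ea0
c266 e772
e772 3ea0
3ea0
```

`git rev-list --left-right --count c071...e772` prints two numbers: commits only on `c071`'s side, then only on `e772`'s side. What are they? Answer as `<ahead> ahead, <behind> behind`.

3 ahead, 0 behind

Reachable from c071: {3ea0, b403, c071, c266, e772}.
Reachable from e772: {3ea0, e772}.
Only in c071's history (ahead): {b403, c071, c266} — 3.
Only in e772's history (behind): {} — 0.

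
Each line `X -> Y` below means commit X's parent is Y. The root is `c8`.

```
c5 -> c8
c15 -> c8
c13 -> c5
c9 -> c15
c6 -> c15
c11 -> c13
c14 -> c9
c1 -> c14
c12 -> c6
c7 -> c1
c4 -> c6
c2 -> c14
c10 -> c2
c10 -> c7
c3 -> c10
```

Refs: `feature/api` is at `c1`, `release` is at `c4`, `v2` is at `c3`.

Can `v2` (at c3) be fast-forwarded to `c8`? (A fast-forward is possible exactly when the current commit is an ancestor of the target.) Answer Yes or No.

No

A fast-forward from c3 to c8 is possible iff c3 is an ancestor of c8.
Ancestors of c8: {c8}.
c3 is not among them, so fast-forward is not possible.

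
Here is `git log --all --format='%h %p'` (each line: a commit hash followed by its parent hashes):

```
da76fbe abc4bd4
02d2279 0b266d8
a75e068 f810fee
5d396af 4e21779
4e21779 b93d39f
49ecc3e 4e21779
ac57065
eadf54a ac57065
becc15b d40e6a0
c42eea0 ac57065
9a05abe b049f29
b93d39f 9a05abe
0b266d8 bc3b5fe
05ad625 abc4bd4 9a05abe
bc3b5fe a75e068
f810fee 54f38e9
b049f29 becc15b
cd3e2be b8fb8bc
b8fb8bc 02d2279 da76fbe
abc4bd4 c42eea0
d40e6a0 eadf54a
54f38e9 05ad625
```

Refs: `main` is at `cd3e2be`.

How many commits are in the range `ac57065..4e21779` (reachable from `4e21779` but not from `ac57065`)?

Reachable from 4e21779: {4e21779, 9a05abe, ac57065, b049f29, b93d39f, becc15b, d40e6a0, eadf54a}.
Reachable from ac57065: {ac57065}.
In 4e21779's history but not ac57065's: {4e21779, 9a05abe, b049f29, b93d39f, becc15b, d40e6a0, eadf54a} — 7 commits.

7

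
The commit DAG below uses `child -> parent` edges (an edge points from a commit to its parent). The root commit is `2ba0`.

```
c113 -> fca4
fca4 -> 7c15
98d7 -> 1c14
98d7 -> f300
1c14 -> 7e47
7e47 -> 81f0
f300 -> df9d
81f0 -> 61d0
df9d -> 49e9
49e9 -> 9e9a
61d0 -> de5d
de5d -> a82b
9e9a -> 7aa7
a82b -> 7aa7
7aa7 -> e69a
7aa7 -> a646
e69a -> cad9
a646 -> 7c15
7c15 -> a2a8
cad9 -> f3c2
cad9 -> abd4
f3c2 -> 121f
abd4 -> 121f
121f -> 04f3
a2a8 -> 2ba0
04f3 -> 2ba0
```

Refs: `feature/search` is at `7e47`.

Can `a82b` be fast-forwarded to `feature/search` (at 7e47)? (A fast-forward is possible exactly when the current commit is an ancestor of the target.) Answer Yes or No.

Yes

A fast-forward from a82b to 7e47 is possible iff a82b is an ancestor of 7e47.
Ancestors of 7e47: {04f3, 121f, 2ba0, 61d0, 7aa7, 7c15, 7e47, 81f0, a2a8, a646, a82b, abd4, cad9, de5d, e69a, f3c2}.
a82b is among them, so fast-forward is possible.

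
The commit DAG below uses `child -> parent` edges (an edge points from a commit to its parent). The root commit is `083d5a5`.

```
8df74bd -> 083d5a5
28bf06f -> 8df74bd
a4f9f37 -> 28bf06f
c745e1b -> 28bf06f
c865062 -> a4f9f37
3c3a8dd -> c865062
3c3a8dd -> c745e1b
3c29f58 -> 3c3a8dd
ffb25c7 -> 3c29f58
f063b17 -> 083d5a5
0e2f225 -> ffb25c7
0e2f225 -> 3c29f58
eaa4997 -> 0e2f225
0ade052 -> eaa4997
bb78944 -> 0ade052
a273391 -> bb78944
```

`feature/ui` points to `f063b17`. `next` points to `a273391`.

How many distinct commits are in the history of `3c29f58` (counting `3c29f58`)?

Walking parent pointers from 3c29f58: reachable set = {083d5a5, 28bf06f, 3c29f58, 3c3a8dd, 8df74bd, a4f9f37, c745e1b, c865062}.
That is 8 commits.

8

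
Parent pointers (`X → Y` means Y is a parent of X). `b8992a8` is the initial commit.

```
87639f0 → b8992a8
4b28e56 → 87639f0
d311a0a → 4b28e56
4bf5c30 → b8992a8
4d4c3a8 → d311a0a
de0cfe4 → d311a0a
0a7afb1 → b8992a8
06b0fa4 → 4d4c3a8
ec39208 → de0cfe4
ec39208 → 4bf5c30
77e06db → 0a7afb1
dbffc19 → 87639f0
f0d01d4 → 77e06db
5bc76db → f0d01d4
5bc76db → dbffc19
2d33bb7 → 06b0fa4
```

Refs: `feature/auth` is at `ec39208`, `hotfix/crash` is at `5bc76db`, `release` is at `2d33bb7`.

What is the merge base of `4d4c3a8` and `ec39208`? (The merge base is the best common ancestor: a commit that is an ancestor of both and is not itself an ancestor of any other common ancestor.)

d311a0a

Ancestors of 4d4c3a8: {4b28e56, 4d4c3a8, 87639f0, b8992a8, d311a0a}.
Ancestors of ec39208: {4b28e56, 4bf5c30, 87639f0, b8992a8, d311a0a, de0cfe4, ec39208}.
Common ancestors: {4b28e56, 87639f0, b8992a8, d311a0a}.
Among these, d311a0a is not an ancestor of any other common ancestor — it is the merge base.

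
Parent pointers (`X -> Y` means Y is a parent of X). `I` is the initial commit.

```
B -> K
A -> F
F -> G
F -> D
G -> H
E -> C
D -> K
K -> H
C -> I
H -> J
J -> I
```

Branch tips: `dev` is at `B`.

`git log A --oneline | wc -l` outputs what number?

Walking parent pointers from A: reachable set = {A, D, F, G, H, I, J, K}.
That is 8 commits.

8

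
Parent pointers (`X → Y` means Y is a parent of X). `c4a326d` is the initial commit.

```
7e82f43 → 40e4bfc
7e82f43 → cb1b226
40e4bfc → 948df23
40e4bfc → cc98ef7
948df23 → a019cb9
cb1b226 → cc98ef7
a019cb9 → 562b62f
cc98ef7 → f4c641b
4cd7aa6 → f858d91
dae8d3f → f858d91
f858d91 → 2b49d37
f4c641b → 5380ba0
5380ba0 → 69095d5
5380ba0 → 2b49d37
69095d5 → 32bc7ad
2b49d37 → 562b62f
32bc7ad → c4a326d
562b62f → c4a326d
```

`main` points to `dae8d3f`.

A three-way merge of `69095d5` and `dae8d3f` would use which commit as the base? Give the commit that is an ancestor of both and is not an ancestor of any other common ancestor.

Ancestors of 69095d5: {32bc7ad, 69095d5, c4a326d}.
Ancestors of dae8d3f: {2b49d37, 562b62f, c4a326d, dae8d3f, f858d91}.
Common ancestors: {c4a326d}.
The only common ancestor is c4a326d, so it is the merge base.

c4a326d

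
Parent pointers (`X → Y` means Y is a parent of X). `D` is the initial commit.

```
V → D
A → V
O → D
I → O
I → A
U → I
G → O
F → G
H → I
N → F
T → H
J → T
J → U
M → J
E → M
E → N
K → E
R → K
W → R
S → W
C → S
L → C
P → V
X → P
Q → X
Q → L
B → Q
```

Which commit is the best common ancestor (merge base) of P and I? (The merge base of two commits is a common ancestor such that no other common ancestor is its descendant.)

Ancestors of P: {D, P, V}.
Ancestors of I: {A, D, I, O, V}.
Common ancestors: {D, V}.
Among these, V is not an ancestor of any other common ancestor — it is the merge base.

V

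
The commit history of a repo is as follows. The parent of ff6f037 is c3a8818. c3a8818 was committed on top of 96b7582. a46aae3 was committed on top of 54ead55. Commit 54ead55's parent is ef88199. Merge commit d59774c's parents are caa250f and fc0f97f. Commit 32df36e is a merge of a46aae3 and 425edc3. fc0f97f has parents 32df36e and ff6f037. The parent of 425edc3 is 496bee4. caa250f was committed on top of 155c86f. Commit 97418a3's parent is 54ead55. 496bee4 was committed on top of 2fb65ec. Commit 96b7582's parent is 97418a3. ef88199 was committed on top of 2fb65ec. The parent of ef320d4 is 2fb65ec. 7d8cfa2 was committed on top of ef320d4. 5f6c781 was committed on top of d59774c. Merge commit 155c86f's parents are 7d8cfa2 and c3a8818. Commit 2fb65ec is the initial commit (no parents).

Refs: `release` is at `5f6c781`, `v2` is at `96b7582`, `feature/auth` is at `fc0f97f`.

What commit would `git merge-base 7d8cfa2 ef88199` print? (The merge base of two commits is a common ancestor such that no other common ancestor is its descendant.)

Ancestors of 7d8cfa2: {2fb65ec, 7d8cfa2, ef320d4}.
Ancestors of ef88199: {2fb65ec, ef88199}.
Common ancestors: {2fb65ec}.
The only common ancestor is 2fb65ec, so it is the merge base.

2fb65ec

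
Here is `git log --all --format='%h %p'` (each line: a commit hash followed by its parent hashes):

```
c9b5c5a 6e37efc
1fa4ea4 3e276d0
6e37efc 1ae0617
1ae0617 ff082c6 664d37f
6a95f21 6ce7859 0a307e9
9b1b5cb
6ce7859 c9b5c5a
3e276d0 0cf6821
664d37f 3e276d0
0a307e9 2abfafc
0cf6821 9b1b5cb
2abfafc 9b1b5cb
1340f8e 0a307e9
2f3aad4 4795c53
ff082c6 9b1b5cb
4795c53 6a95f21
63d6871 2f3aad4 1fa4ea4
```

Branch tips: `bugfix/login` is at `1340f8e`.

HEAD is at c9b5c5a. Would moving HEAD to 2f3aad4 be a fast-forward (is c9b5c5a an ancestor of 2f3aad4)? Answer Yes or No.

Yes

A fast-forward from c9b5c5a to 2f3aad4 is possible iff c9b5c5a is an ancestor of 2f3aad4.
Ancestors of 2f3aad4: {0a307e9, 0cf6821, 1ae0617, 2abfafc, 2f3aad4, 3e276d0, 4795c53, 664d37f, 6a95f21, 6ce7859, 6e37efc, 9b1b5cb, c9b5c5a, ff082c6}.
c9b5c5a is among them, so fast-forward is possible.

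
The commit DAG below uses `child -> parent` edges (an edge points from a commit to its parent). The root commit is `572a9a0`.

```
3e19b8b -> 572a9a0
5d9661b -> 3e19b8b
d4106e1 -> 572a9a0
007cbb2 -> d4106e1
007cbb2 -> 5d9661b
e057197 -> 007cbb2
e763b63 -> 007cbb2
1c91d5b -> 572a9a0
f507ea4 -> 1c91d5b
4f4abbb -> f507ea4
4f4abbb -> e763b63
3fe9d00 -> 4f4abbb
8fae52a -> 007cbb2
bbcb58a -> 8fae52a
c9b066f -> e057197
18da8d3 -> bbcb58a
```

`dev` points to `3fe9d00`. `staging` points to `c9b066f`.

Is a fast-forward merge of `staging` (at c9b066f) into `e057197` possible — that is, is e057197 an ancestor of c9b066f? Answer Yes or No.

Yes

A fast-forward from e057197 to c9b066f is possible iff e057197 is an ancestor of c9b066f.
Ancestors of c9b066f: {007cbb2, 3e19b8b, 572a9a0, 5d9661b, c9b066f, d4106e1, e057197}.
e057197 is among them, so fast-forward is possible.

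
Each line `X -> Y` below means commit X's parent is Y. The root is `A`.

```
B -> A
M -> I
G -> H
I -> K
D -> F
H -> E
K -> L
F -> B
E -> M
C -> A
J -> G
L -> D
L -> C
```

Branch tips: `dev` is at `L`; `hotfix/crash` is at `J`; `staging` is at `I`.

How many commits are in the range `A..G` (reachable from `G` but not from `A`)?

Reachable from G: {A, B, C, D, E, F, G, H, I, K, L, M}.
Reachable from A: {A}.
In G's history but not A's: {B, C, D, E, F, G, H, I, K, L, M} — 11 commits.

11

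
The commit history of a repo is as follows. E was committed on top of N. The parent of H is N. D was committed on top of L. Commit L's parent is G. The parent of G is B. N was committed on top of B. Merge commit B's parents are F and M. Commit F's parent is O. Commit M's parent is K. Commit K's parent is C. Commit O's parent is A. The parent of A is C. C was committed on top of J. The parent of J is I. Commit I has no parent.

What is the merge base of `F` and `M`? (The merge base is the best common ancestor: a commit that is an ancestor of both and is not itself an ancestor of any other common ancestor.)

Ancestors of F: {A, C, F, I, J, O}.
Ancestors of M: {C, I, J, K, M}.
Common ancestors: {C, I, J}.
Among these, C is not an ancestor of any other common ancestor — it is the merge base.

C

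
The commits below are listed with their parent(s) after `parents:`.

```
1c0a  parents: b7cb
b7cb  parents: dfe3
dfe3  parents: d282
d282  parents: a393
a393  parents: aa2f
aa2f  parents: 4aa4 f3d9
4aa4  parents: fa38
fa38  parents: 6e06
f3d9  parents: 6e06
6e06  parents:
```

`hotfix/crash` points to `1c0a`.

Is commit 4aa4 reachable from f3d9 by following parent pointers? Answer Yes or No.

No

Ancestors of f3d9: {6e06, f3d9}.
4aa4 is not in that set, so it is not an ancestor of f3d9.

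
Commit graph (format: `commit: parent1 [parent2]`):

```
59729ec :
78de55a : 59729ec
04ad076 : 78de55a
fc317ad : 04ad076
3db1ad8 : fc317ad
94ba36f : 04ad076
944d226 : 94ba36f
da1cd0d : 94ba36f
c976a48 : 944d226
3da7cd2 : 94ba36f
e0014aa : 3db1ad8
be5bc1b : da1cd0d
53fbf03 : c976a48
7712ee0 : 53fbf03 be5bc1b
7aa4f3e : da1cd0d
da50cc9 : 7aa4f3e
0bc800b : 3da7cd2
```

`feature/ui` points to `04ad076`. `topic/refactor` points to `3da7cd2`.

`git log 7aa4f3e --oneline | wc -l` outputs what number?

6

Walking parent pointers from 7aa4f3e: reachable set = {04ad076, 59729ec, 78de55a, 7aa4f3e, 94ba36f, da1cd0d}.
That is 6 commits.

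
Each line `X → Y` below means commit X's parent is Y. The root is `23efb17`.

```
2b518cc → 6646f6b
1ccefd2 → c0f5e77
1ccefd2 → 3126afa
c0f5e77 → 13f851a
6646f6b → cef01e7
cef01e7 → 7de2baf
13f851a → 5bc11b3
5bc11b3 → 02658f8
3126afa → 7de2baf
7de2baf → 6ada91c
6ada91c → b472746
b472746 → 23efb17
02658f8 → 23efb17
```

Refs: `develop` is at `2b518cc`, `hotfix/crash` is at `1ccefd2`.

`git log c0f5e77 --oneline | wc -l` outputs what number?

5

Walking parent pointers from c0f5e77: reachable set = {02658f8, 13f851a, 23efb17, 5bc11b3, c0f5e77}.
That is 5 commits.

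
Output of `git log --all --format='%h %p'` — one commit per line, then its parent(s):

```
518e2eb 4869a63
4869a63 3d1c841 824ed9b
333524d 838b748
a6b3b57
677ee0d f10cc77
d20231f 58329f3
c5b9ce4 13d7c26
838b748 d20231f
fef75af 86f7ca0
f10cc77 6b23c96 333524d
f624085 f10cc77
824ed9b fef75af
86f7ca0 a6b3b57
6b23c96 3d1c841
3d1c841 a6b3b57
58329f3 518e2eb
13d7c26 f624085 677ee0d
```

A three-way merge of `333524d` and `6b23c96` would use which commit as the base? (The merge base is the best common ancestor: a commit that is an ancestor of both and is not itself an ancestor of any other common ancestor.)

3d1c841

Ancestors of 333524d: {333524d, 3d1c841, 4869a63, 518e2eb, 58329f3, 824ed9b, 838b748, 86f7ca0, a6b3b57, d20231f, fef75af}.
Ancestors of 6b23c96: {3d1c841, 6b23c96, a6b3b57}.
Common ancestors: {3d1c841, a6b3b57}.
Among these, 3d1c841 is not an ancestor of any other common ancestor — it is the merge base.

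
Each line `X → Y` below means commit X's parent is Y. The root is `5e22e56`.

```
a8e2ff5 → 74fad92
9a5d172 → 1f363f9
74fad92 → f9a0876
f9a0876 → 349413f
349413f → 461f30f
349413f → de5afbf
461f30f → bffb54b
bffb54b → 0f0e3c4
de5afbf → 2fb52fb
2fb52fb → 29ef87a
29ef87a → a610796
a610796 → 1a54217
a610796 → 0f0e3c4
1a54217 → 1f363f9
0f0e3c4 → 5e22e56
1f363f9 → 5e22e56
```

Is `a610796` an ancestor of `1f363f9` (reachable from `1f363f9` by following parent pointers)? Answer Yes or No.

Ancestors of 1f363f9: {1f363f9, 5e22e56}.
a610796 is not in that set, so it is not an ancestor of 1f363f9.

No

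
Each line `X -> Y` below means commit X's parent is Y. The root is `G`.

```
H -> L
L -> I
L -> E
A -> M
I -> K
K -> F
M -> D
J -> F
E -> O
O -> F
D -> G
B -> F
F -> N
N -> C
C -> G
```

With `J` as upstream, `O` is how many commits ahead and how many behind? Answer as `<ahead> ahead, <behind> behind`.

Reachable from O: {C, F, G, N, O}.
Reachable from J: {C, F, G, J, N}.
Only in O's history (ahead): {O} — 1.
Only in J's history (behind): {J} — 1.

1 ahead, 1 behind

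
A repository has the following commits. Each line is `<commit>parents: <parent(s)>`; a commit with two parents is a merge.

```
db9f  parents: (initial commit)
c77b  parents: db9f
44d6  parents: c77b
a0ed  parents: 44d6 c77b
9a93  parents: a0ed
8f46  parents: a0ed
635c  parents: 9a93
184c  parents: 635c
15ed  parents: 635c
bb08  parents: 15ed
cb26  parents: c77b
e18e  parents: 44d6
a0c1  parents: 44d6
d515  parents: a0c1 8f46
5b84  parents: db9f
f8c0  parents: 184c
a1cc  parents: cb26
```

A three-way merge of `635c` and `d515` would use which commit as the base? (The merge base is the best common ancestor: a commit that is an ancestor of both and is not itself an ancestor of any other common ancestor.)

a0ed

Ancestors of 635c: {44d6, 635c, 9a93, a0ed, c77b, db9f}.
Ancestors of d515: {44d6, 8f46, a0c1, a0ed, c77b, d515, db9f}.
Common ancestors: {44d6, a0ed, c77b, db9f}.
Among these, a0ed is not an ancestor of any other common ancestor — it is the merge base.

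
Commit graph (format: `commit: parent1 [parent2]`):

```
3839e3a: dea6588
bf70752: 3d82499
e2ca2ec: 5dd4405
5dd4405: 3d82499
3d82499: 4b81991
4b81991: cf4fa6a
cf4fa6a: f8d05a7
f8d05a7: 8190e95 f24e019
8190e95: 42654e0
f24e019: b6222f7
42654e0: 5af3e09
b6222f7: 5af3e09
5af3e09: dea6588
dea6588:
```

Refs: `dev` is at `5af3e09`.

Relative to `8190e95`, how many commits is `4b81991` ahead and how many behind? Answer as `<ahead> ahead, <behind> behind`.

5 ahead, 0 behind

Reachable from 4b81991: {42654e0, 4b81991, 5af3e09, 8190e95, b6222f7, cf4fa6a, dea6588, f24e019, f8d05a7}.
Reachable from 8190e95: {42654e0, 5af3e09, 8190e95, dea6588}.
Only in 4b81991's history (ahead): {4b81991, b6222f7, cf4fa6a, f24e019, f8d05a7} — 5.
Only in 8190e95's history (behind): {} — 0.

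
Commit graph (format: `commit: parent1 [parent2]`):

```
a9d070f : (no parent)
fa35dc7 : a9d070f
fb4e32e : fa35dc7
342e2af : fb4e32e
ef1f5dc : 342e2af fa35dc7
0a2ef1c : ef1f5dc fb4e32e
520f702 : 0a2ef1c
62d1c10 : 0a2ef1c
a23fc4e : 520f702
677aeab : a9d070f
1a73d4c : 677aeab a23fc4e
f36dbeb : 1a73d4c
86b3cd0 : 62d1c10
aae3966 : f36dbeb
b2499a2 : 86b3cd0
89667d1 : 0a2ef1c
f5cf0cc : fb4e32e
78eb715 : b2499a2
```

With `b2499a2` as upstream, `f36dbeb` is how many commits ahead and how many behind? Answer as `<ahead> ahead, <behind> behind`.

Reachable from f36dbeb: {0a2ef1c, 1a73d4c, 342e2af, 520f702, 677aeab, a23fc4e, a9d070f, ef1f5dc, f36dbeb, fa35dc7, fb4e32e}.
Reachable from b2499a2: {0a2ef1c, 342e2af, 62d1c10, 86b3cd0, a9d070f, b2499a2, ef1f5dc, fa35dc7, fb4e32e}.
Only in f36dbeb's history (ahead): {1a73d4c, 520f702, 677aeab, a23fc4e, f36dbeb} — 5.
Only in b2499a2's history (behind): {62d1c10, 86b3cd0, b2499a2} — 3.

5 ahead, 3 behind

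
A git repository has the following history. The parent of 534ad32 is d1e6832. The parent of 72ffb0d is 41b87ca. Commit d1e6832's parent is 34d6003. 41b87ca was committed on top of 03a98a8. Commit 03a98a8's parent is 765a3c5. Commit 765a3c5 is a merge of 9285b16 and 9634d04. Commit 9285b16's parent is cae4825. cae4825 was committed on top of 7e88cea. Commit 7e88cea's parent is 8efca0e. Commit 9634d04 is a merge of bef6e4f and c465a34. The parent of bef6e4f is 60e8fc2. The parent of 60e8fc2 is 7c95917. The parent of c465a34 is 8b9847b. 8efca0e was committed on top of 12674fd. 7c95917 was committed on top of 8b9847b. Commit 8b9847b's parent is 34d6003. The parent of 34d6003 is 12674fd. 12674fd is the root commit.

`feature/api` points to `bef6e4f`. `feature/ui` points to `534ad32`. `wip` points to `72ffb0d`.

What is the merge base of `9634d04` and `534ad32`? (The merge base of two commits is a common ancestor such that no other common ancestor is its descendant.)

Ancestors of 9634d04: {12674fd, 34d6003, 60e8fc2, 7c95917, 8b9847b, 9634d04, bef6e4f, c465a34}.
Ancestors of 534ad32: {12674fd, 34d6003, 534ad32, d1e6832}.
Common ancestors: {12674fd, 34d6003}.
Among these, 34d6003 is not an ancestor of any other common ancestor — it is the merge base.

34d6003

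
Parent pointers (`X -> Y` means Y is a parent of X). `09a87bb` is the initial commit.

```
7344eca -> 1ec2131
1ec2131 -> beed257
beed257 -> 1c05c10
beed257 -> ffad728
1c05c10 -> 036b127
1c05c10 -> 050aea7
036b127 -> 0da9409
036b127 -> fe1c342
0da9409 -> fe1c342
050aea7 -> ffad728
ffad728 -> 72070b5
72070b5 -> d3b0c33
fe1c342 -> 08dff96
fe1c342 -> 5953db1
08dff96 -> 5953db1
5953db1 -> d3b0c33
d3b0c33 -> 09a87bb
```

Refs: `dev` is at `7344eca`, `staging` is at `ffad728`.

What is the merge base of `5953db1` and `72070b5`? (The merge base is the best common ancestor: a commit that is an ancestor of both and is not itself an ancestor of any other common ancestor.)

d3b0c33

Ancestors of 5953db1: {09a87bb, 5953db1, d3b0c33}.
Ancestors of 72070b5: {09a87bb, 72070b5, d3b0c33}.
Common ancestors: {09a87bb, d3b0c33}.
Among these, d3b0c33 is not an ancestor of any other common ancestor — it is the merge base.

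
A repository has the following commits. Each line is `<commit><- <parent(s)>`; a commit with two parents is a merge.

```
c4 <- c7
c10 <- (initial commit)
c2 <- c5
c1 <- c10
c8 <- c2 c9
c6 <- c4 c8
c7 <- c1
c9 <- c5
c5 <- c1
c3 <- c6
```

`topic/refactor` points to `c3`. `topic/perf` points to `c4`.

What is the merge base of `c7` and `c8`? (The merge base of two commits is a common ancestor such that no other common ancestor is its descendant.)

Ancestors of c7: {c1, c10, c7}.
Ancestors of c8: {c1, c10, c2, c5, c8, c9}.
Common ancestors: {c1, c10}.
Among these, c1 is not an ancestor of any other common ancestor — it is the merge base.

c1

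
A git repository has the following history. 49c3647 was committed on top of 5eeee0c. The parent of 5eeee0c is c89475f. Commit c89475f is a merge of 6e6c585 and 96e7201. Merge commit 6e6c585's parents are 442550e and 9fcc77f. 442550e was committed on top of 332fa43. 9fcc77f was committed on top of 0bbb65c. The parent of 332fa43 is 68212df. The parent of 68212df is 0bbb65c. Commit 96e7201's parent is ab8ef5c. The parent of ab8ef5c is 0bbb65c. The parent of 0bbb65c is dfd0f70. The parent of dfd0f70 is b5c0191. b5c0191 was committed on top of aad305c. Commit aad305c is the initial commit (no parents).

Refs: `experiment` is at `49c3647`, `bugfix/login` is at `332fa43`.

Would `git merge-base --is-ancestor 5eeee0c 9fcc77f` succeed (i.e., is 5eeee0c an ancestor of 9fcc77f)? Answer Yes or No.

No

Ancestors of 9fcc77f: {0bbb65c, 9fcc77f, aad305c, b5c0191, dfd0f70}.
5eeee0c is not in that set, so it is not an ancestor of 9fcc77f.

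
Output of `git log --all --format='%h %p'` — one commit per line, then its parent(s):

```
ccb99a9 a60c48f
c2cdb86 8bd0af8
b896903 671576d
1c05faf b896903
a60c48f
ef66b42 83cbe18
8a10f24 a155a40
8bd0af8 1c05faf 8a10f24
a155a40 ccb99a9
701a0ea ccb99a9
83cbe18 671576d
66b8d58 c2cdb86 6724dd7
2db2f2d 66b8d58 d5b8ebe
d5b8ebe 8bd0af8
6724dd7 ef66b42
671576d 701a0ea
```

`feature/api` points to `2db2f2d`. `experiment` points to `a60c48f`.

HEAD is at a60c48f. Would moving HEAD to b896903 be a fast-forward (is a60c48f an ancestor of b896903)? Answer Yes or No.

A fast-forward from a60c48f to b896903 is possible iff a60c48f is an ancestor of b896903.
Ancestors of b896903: {671576d, 701a0ea, a60c48f, b896903, ccb99a9}.
a60c48f is among them, so fast-forward is possible.

Yes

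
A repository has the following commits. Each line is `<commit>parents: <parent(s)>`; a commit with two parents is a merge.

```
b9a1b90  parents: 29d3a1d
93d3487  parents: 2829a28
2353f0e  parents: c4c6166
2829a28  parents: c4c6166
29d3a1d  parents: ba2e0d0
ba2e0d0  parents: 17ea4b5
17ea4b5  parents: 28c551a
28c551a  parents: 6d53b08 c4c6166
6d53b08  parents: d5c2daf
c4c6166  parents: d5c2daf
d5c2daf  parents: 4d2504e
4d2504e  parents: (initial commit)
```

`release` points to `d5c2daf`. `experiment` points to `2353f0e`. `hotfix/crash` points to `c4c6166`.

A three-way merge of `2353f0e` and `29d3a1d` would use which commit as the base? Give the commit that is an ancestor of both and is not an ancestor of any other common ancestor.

c4c6166

Ancestors of 2353f0e: {2353f0e, 4d2504e, c4c6166, d5c2daf}.
Ancestors of 29d3a1d: {17ea4b5, 28c551a, 29d3a1d, 4d2504e, 6d53b08, ba2e0d0, c4c6166, d5c2daf}.
Common ancestors: {4d2504e, c4c6166, d5c2daf}.
Among these, c4c6166 is not an ancestor of any other common ancestor — it is the merge base.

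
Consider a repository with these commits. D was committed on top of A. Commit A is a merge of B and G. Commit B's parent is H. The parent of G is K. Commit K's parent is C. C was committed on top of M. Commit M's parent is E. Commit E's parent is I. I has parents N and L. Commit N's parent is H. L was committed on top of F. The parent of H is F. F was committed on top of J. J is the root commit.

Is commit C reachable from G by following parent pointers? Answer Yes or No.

Ancestors of G (commits reachable by following parents): {C, E, F, G, H, I, J, K, L, M, N}.
C is in that set, so it is an ancestor of G.

Yes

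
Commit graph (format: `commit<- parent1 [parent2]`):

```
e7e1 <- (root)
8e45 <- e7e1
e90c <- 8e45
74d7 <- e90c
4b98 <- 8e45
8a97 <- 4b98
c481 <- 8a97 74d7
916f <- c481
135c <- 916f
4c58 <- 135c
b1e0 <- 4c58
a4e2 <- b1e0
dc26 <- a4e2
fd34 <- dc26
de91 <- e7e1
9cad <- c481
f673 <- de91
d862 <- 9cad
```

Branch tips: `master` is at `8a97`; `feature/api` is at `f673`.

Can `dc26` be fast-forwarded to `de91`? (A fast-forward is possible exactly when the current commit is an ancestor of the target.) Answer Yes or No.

A fast-forward from dc26 to de91 is possible iff dc26 is an ancestor of de91.
Ancestors of de91: {de91, e7e1}.
dc26 is not among them, so fast-forward is not possible.

No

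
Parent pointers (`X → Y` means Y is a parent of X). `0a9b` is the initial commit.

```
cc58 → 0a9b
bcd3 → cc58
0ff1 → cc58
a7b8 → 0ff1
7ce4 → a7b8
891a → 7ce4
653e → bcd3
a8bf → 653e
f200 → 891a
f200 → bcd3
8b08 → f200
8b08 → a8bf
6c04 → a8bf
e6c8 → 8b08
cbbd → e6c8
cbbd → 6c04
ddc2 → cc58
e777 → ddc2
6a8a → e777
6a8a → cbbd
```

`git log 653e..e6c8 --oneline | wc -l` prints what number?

Reachable from e6c8: {0a9b, 0ff1, 653e, 7ce4, 891a, 8b08, a7b8, a8bf, bcd3, cc58, e6c8, f200}.
Reachable from 653e: {0a9b, 653e, bcd3, cc58}.
In e6c8's history but not 653e's: {0ff1, 7ce4, 891a, 8b08, a7b8, a8bf, e6c8, f200} — 8 commits.

8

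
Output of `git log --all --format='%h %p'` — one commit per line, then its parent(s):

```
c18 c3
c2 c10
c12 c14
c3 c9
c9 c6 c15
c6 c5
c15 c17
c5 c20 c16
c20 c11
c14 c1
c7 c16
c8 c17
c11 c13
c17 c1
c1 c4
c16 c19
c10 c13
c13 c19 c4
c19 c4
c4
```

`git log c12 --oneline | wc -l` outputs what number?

4

Walking parent pointers from c12: reachable set = {c1, c12, c14, c4}.
That is 4 commits.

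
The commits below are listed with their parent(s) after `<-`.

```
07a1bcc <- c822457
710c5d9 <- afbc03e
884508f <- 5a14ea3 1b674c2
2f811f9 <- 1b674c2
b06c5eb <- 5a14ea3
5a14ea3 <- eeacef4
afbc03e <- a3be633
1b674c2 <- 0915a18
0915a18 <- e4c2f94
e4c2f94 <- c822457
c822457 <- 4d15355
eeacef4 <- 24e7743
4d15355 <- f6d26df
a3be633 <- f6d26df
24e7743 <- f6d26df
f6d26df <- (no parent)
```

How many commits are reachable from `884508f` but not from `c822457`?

7

Reachable from 884508f: {0915a18, 1b674c2, 24e7743, 4d15355, 5a14ea3, 884508f, c822457, e4c2f94, eeacef4, f6d26df}.
Reachable from c822457: {4d15355, c822457, f6d26df}.
In 884508f's history but not c822457's: {0915a18, 1b674c2, 24e7743, 5a14ea3, 884508f, e4c2f94, eeacef4} — 7 commits.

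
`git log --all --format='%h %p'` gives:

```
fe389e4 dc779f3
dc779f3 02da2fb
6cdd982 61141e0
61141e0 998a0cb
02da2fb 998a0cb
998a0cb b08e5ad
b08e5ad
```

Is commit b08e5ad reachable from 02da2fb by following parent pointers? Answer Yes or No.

Ancestors of 02da2fb (commits reachable by following parents): {02da2fb, 998a0cb, b08e5ad}.
b08e5ad is in that set, so it is an ancestor of 02da2fb.

Yes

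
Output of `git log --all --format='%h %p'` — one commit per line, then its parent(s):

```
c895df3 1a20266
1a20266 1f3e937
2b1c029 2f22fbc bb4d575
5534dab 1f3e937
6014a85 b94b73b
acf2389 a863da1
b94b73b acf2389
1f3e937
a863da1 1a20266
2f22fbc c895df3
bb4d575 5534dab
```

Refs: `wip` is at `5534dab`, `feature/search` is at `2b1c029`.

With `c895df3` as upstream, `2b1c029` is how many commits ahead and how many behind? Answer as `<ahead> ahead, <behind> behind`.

4 ahead, 0 behind

Reachable from 2b1c029: {1a20266, 1f3e937, 2b1c029, 2f22fbc, 5534dab, bb4d575, c895df3}.
Reachable from c895df3: {1a20266, 1f3e937, c895df3}.
Only in 2b1c029's history (ahead): {2b1c029, 2f22fbc, 5534dab, bb4d575} — 4.
Only in c895df3's history (behind): {} — 0.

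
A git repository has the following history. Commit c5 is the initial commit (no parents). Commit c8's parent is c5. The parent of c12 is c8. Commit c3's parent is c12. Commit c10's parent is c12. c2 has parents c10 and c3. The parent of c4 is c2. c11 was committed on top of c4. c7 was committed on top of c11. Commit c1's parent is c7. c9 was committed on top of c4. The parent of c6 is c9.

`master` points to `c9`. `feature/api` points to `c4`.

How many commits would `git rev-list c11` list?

Walking parent pointers from c11: reachable set = {c10, c11, c12, c2, c3, c4, c5, c8}.
That is 8 commits.

8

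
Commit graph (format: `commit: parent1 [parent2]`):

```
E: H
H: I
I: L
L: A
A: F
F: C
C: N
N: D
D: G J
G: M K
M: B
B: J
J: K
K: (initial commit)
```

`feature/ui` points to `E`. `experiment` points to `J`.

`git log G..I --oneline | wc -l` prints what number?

7

Reachable from I: {A, B, C, D, F, G, I, J, K, L, M, N}.
Reachable from G: {B, G, J, K, M}.
In I's history but not G's: {A, C, D, F, I, L, N} — 7 commits.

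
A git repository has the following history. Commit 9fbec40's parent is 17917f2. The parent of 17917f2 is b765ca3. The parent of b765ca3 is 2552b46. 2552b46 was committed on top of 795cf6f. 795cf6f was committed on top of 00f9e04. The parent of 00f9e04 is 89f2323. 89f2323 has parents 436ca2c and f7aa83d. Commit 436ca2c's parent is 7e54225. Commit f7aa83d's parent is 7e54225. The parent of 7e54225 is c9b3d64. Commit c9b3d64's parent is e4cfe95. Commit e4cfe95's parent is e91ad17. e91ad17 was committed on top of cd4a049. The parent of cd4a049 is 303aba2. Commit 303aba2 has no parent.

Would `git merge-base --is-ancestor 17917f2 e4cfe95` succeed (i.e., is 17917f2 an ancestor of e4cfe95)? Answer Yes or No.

No

Ancestors of e4cfe95: {303aba2, cd4a049, e4cfe95, e91ad17}.
17917f2 is not in that set, so it is not an ancestor of e4cfe95.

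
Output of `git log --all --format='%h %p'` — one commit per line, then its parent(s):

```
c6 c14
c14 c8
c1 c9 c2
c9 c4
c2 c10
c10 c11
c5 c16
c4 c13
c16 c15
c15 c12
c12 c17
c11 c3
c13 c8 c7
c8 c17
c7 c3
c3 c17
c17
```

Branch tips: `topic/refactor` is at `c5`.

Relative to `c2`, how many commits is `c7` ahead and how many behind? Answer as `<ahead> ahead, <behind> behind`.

1 ahead, 3 behind

Reachable from c7: {c17, c3, c7}.
Reachable from c2: {c10, c11, c17, c2, c3}.
Only in c7's history (ahead): {c7} — 1.
Only in c2's history (behind): {c10, c11, c2} — 3.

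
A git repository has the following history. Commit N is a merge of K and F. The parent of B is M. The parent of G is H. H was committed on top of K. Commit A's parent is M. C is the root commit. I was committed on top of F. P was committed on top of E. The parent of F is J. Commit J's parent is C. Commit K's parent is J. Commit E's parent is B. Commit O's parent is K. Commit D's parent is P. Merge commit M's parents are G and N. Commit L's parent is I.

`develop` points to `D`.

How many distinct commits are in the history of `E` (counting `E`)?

Walking parent pointers from E: reachable set = {B, C, E, F, G, H, J, K, M, N}.
That is 10 commits.

10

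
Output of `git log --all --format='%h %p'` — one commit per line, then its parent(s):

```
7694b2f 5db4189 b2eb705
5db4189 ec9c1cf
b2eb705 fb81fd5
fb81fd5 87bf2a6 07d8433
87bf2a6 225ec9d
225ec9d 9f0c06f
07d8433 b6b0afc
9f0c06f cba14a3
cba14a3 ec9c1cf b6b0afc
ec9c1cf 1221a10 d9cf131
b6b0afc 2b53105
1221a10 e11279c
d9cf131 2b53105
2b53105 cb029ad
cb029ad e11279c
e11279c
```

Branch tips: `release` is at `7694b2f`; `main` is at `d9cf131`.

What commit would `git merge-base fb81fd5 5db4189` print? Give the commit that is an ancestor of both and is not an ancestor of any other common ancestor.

ec9c1cf

Ancestors of fb81fd5: {07d8433, 1221a10, 225ec9d, 2b53105, 87bf2a6, 9f0c06f, b6b0afc, cb029ad, cba14a3, d9cf131, e11279c, ec9c1cf, fb81fd5}.
Ancestors of 5db4189: {1221a10, 2b53105, 5db4189, cb029ad, d9cf131, e11279c, ec9c1cf}.
Common ancestors: {1221a10, 2b53105, cb029ad, d9cf131, e11279c, ec9c1cf}.
Among these, ec9c1cf is not an ancestor of any other common ancestor — it is the merge base.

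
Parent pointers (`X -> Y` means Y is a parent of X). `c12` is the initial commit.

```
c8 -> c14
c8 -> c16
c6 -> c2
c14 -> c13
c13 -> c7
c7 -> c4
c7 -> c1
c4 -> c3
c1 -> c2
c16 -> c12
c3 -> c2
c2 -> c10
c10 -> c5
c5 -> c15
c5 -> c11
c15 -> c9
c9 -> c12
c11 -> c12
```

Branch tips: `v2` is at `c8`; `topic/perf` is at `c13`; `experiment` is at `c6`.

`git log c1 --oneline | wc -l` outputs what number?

8

Walking parent pointers from c1: reachable set = {c1, c10, c11, c12, c15, c2, c5, c9}.
That is 8 commits.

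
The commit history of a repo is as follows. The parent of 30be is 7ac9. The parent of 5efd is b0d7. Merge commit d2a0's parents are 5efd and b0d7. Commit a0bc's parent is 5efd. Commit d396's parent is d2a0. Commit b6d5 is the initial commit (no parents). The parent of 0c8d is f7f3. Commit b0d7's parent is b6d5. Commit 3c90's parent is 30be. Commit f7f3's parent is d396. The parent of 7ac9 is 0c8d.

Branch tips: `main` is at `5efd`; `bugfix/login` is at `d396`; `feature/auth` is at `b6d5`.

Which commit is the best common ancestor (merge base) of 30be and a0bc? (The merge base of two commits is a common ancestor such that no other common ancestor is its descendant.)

5efd

Ancestors of 30be: {0c8d, 30be, 5efd, 7ac9, b0d7, b6d5, d2a0, d396, f7f3}.
Ancestors of a0bc: {5efd, a0bc, b0d7, b6d5}.
Common ancestors: {5efd, b0d7, b6d5}.
Among these, 5efd is not an ancestor of any other common ancestor — it is the merge base.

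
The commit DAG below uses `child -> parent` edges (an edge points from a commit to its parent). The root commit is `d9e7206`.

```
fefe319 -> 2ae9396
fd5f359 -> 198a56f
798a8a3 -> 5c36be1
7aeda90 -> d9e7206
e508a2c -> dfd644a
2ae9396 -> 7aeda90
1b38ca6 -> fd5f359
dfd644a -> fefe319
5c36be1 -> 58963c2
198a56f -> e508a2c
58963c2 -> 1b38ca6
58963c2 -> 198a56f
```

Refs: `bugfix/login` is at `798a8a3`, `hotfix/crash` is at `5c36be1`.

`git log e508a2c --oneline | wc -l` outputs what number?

6

Walking parent pointers from e508a2c: reachable set = {2ae9396, 7aeda90, d9e7206, dfd644a, e508a2c, fefe319}.
That is 6 commits.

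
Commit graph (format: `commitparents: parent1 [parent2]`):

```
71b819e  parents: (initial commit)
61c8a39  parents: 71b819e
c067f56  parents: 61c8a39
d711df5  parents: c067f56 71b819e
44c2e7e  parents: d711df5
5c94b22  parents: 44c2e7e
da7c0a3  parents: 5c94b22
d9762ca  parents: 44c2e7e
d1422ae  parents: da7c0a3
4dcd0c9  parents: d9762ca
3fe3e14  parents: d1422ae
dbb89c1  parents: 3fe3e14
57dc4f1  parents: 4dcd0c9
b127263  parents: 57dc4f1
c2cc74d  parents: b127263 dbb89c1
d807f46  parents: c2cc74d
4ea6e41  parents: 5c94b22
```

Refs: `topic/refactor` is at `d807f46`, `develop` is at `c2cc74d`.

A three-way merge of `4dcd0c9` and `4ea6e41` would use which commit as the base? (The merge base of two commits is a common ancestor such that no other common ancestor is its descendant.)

44c2e7e

Ancestors of 4dcd0c9: {44c2e7e, 4dcd0c9, 61c8a39, 71b819e, c067f56, d711df5, d9762ca}.
Ancestors of 4ea6e41: {44c2e7e, 4ea6e41, 5c94b22, 61c8a39, 71b819e, c067f56, d711df5}.
Common ancestors: {44c2e7e, 61c8a39, 71b819e, c067f56, d711df5}.
Among these, 44c2e7e is not an ancestor of any other common ancestor — it is the merge base.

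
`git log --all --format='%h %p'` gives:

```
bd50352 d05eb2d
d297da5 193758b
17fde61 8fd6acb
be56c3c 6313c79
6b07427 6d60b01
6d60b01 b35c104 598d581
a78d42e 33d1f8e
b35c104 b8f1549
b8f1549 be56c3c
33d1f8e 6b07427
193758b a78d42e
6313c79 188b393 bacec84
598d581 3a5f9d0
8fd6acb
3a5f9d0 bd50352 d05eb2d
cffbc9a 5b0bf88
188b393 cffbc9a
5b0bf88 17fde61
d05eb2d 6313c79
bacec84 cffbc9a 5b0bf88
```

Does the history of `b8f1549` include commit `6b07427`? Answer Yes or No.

No

Ancestors of b8f1549: {17fde61, 188b393, 5b0bf88, 6313c79, 8fd6acb, b8f1549, bacec84, be56c3c, cffbc9a}.
6b07427 is not in that set, so it is not an ancestor of b8f1549.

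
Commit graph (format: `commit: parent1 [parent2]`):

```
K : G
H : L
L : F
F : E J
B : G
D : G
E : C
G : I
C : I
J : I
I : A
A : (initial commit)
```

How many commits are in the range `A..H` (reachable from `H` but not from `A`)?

Reachable from H: {A, C, E, F, H, I, J, L}.
Reachable from A: {A}.
In H's history but not A's: {C, E, F, H, I, J, L} — 7 commits.

7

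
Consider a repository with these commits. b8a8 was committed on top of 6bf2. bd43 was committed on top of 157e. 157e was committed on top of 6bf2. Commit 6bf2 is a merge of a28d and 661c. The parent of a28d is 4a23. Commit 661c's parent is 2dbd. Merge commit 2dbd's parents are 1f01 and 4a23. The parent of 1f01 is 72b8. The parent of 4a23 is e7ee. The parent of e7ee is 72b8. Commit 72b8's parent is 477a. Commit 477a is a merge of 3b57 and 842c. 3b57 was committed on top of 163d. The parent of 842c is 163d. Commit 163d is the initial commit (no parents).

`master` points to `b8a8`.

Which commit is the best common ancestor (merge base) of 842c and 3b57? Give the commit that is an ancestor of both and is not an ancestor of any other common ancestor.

163d

Ancestors of 842c: {163d, 842c}.
Ancestors of 3b57: {163d, 3b57}.
Common ancestors: {163d}.
The only common ancestor is 163d, so it is the merge base.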